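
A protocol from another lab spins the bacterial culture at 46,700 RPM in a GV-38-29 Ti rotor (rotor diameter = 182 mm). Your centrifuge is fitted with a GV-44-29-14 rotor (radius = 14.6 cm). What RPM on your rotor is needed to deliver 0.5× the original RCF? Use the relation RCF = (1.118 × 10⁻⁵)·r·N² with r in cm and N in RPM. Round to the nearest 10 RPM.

Original rotor: r = 182 mm / 2 = 91 mm = 9.1 cm
RCF_original = 1.118 × 10⁻⁵ × 9.1 × (46700)² = 1.118 × 10⁻⁵ × 9.1 × 2,180,890,000 ≈ 221,879.4 × g
Target RCF = 0.5 × 221,879.4 ≈ 110,939.7 × g
110,939.7 = 1.118 × 10⁻⁵ × 14.6 × N²
N² = 110,939.7 / (16.3228 × 10⁻⁵) = 679,660,965
N ≈ √679,660,965 ≈ 26,070.3

26070 RPM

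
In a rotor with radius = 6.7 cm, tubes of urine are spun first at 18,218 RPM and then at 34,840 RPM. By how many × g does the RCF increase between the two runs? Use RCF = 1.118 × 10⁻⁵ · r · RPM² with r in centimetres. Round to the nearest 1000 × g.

≈ 66000 × g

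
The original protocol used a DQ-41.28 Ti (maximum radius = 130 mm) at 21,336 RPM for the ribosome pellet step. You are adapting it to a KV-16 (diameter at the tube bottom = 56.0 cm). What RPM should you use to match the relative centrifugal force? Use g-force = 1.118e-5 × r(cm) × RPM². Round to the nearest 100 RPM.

≈ 14500 RPM

Original rotor: r = 130 mm = 13.0 cm
RCF_original = 1.118 × 10⁻⁵ × 13 × (21336)² = 1.118 × 10⁻⁵ × 13 × 455,224,896 ≈ 66,162.4 × g
Your rotor: r = 56.0 / 2 = 28 cm
66,162.4 = 1.118 × 10⁻⁵ × 28 × N²
N² = 66,162.4 / (31.304 × 10⁻⁵) = 211,354,459
N ≈ √211,354,459 ≈ 14,538.0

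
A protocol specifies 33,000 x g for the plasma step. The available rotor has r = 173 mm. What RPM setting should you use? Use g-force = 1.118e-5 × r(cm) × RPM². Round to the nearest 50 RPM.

≈ 13050 RPM

r = 173 mm = 17.3 cm
33,000 = 1.118 × 10⁻⁵ × 17.3 × N²
N² = 33,000 / (19.3414 × 10⁻⁵) = 170,618,466
N ≈ √170,618,466 ≈ 13,062.1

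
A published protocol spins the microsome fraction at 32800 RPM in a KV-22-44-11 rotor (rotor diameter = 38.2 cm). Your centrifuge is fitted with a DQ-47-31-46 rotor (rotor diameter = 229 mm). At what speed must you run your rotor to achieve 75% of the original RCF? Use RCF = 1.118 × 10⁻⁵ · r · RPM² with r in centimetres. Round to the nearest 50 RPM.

≈ 36700 RPM

Original rotor: r = 38.2 / 2 = 19.1 cm
RCF = 1.118 × 10⁻⁵ × r × N²
RCF_original = 1.118 × 10⁻⁵ × 19.1 × (32800)² = 1.118 × 10⁻⁵ × 19.1 × 1,075,840,000 ≈ 229,732.7 × g
Target RCF = 0.75 × 229,732.7 ≈ 172,299.5 × g
Your rotor: r = 229 mm / 2 = 114.5 mm = 11.45 cm
172,299.5 = 1.118 × 10⁻⁵ × 11.45 × N²
N² = 172,299.5 / (12.8011 × 10⁻⁵) = 1,345,974,174
N ≈ √1,345,974,174 ≈ 36,687.5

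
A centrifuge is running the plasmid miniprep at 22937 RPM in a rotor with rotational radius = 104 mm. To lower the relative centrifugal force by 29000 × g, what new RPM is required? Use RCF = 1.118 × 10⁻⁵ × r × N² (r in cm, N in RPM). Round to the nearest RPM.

r = 104 mm = 10.4 cm
Current RCF = 1.118 × 10⁻⁵ × 10.4 × (22937)² = 1.118 × 10⁻⁵ × 10.4 × 526,105,969 ≈ 61,171.4 × g
Target RCF = 61,171.4 − 29,000 = 32,171.4 × g
N² = 32,171.4 / (11.6272 × 10⁻⁵) = 276,690,863
N ≈ √276,690,863 ≈ 16,634.0

≈ 16634 RPM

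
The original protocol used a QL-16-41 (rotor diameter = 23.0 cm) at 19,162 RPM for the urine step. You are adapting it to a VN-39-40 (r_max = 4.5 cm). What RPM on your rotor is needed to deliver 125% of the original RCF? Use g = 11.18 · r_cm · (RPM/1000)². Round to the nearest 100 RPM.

Original rotor: r = 23.0 / 2 = 11.5 cm
RCF_original = 11.18 × 11.5 × (19.162)² = 11.18 × 11.5 × 367.182244 ≈ 47,208.6 × g
Target RCF = 1.25 × 47,208.6 ≈ 59,010.8 × g
59,010.8 = 11.18 × 4.5 × (N/1000)²
(N/1000)² = 59,010.8 / 50.31 = 1172.944
N = 1000 × √1172.944 ≈ 34,248.3

34200 RPM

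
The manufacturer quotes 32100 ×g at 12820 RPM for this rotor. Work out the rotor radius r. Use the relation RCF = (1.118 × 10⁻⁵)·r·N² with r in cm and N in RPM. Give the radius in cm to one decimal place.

32100 = 1.118 × 10⁻⁵ × r × (12820)²
r = 32100 / (1.118 × 10⁻⁵ × 164,352,400) = 32100 / 1837.46 ≈ 17.470 cm

≈ 17.5 cm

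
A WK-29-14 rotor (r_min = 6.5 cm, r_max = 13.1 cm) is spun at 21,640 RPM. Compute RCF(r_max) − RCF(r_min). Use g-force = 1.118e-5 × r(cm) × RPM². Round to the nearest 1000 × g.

RCF_max = 1.118 × 10⁻⁵ × 13.1 × (21640)² = 1.118 × 10⁻⁵ × 13.1 × 468,289,600 ≈ 68,584.8 × g
RCF_min = 1.118 × 10⁻⁵ × 6.5 × (21640)² = 1.118 × 10⁻⁵ × 6.5 × 468,289,600 ≈ 34,030.6 × g
ΔRCF = 68,584.8 − 34,030.6 = 34,554.2

ΔRCF ≈ 35000 ×g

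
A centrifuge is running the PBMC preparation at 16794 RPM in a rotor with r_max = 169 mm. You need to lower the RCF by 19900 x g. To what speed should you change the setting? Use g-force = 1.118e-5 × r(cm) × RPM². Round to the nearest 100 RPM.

r = 169 mm = 16.9 cm
Current RCF = 1.118 × 10⁻⁵ × 16.9 × (16794)² = 1.118 × 10⁻⁵ × 16.9 × 282,038,436 ≈ 53,288.9 × g
Target RCF = 53,288.9 − 19,900 = 33,388.9 × g
N² = 33,388.9 / (18.8942 × 10⁻⁵) = 176,715,077
N ≈ √176,715,077 ≈ 13,293.4

13300 RPM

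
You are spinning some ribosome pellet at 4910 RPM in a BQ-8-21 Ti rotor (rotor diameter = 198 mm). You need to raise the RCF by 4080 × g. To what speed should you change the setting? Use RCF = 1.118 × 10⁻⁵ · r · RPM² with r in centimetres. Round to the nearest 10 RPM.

r = 198 mm / 2 = 99 mm = 9.9 cm
Current RCF = 1.118 × 10⁻⁵ × 9.9 × (4910)² = 1.118 × 10⁻⁵ × 9.9 × 24,108,100 ≈ 2,668.3 × g
Target RCF = 2,668.3 + 4,080 = 6,748.3 × g
N² = 6,748.3 / (11.0682 × 10⁻⁵) = 60,970,167
N ≈ √60,970,167 ≈ 7,808.3

7810 RPM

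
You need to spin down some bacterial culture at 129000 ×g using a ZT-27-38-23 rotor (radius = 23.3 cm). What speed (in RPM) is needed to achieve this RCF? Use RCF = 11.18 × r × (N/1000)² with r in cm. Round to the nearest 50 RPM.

N ≈ 22250 RPM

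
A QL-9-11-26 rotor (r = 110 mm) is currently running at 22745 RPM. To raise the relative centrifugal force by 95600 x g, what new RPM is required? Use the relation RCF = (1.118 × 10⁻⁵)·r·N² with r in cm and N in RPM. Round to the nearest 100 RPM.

r = 110 mm = 11.0 cm
Current RCF = 1.118 × 10⁻⁵ × 11 × (22745)² = 1.118 × 10⁻⁵ × 11 × 517,335,025 ≈ 63,621.9 × g
Target RCF = 63,621.9 + 95,600 = 159,221.9 × g
N² = 159,221.9 / (12.298 × 10⁻⁵) = 1,294,697,512
N ≈ √1,294,697,512 ≈ 35,981.9

36000 RPM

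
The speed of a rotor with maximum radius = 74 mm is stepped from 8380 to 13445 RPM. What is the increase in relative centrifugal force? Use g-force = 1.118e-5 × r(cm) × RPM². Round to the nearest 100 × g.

r = 74 mm = 7.4 cm
RCF₁ = 1.118 × 10⁻⁵ × 7.4 × (8380)² = 1.118 × 10⁻⁵ × 7.4 × 70,224,400 ≈ 5,809.8 × g
RCF₂ = 1.118 × 10⁻⁵ × 7.4 × (13445)² = 1.118 × 10⁻⁵ × 7.4 × 180,768,025 ≈ 14,955.3 × g
Increase = 14,955.3 − 5,809.8 = 9,145.5

≈ 9100 g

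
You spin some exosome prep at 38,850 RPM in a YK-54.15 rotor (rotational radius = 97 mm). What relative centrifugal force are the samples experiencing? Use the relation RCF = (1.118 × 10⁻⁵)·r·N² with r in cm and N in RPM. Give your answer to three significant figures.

r = 97 mm = 9.7 cm
RCF = 1.118 × 10⁻⁵ × 9.7 × (38850)² = 1.118 × 10⁻⁵ × 9.7 × 1,509,322,500 ≈ 163,680 × g

164000 x g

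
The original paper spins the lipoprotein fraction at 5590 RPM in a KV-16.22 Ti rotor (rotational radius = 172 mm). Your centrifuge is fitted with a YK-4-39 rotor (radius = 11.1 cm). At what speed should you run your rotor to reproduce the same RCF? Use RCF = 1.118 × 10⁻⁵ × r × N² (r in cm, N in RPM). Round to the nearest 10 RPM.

≈ 6960 RPM

Original rotor: r = 172 mm = 17.2 cm
RCF_original = 1.118 × 10⁻⁵ × 17.2 × (5590)² = 1.118 × 10⁻⁵ × 17.2 × 31,248,100 ≈ 6,008.9 × g
6,008.9 = 1.118 × 10⁻⁵ × 11.1 × N²
N² = 6,008.9 / (12.4098 × 10⁻⁵) = 48,420,603
N ≈ √48,420,603 ≈ 6,958.5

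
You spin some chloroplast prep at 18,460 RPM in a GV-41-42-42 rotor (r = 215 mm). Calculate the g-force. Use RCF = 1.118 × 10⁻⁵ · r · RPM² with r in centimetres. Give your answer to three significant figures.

≈ 81900 ×g

r = 215 mm = 21.5 cm
RCF = 1.118 × 10⁻⁵ × 21.5 × (18460)² = 1.118 × 10⁻⁵ × 21.5 × 340,771,600 ≈ 81,911.3 × g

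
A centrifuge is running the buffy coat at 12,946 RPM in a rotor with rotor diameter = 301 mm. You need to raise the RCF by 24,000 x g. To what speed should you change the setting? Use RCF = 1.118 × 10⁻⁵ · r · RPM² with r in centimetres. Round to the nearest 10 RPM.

≈ 17610 RPM

r = 301 mm / 2 = 150.5 mm = 15.05 cm
Current RCF = 1.118 × 10⁻⁵ × 15.05 × (12946)² = 1.118 × 10⁻⁵ × 15.05 × 167,598,916 ≈ 28,200 × g
Target RCF = 28,200 + 24,000 = 52,200 × g
N² = 52,200 / (16.8259 × 10⁻⁵) = 310,236,005
N ≈ √310,236,005 ≈ 17,613.5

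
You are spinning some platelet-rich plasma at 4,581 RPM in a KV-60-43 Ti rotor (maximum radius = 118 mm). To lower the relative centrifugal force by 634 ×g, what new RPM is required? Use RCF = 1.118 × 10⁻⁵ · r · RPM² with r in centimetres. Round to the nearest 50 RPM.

4000 RPM

r = 118 mm = 11.8 cm
Current RCF = 1.118 × 10⁻⁵ × 11.8 × (4581)² = 1.118 × 10⁻⁵ × 11.8 × 20,985,561 ≈ 2,768.5 × g
Target RCF = 2,768.5 − 634 = 2,134.5 × g
N² = 2,134.5 / (13.1924 × 10⁻⁵) = 16,179,770
N ≈ √16,179,770 ≈ 4,022.4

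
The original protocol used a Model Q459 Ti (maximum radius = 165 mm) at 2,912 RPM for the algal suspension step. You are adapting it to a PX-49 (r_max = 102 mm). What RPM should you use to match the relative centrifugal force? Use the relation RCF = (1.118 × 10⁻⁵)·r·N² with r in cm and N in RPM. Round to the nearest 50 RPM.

Original rotor: r = 165 mm = 16.5 cm
RCF_original = 1.118 × 10⁻⁵ × 16.5 × (2912)² = 1.118 × 10⁻⁵ × 16.5 × 8,479,744 ≈ 1,564.3 × g
Your rotor: r = 102 mm = 10.2 cm
1,564.3 = 1.118 × 10⁻⁵ × 10.2 × N²
N² = 1,564.3 / (11.4036 × 10⁻⁵) = 13,717,598
N ≈ √13,717,598 ≈ 3,703.7

3700 RPM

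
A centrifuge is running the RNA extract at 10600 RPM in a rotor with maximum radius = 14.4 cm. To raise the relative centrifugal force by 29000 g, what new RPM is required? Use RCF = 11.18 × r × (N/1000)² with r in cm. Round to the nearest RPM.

17102 RPM

Current RCF = 11.18 × 14.4 × (10.6)² = 11.18 × 14.4 × 112.36 ≈ 18,089.1 × g
Target RCF = 18,089.1 + 29,000 = 47,089.1 × g
(N/1000)² = 47,089.1 / 160.992 = 292.4934
N = 1000 × √292.4934 ≈ 17,102.4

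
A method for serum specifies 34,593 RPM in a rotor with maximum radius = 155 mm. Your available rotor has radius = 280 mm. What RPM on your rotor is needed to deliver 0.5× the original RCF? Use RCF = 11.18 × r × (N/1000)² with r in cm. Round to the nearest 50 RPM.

≈ 18200 RPM

Original rotor: r = 155 mm = 15.5 cm
RCF = 11.18 × r × (N/1000)²
RCF_original = 11.18 × 15.5 × (34.593)² = 11.18 × 15.5 × 1,196.675649 ≈ 207,371.9 × g
Target RCF = 0.5 × 207,371.9 ≈ 103,685.9 × g
Your rotor: r = 280 mm = 28.0 cm
103,685.9 = 11.18 × 28 × (N/1000)²
(N/1000)² = 103,685.9 / 313.04 = 331.2225
N = 1000 × √331.2225 ≈ 18,199.5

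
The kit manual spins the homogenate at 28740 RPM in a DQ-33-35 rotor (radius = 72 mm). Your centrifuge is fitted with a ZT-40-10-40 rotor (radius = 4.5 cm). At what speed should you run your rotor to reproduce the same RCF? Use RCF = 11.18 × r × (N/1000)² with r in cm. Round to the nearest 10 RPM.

≈ 36350 RPM

Original rotor: r = 72 mm = 7.2 cm
RCF_original = 11.18 × 7.2 × (28.74)² = 11.18 × 7.2 × 825.9876 ≈ 66,488.7 × g
66,488.7 = 11.18 × 4.5 × (N/1000)²
(N/1000)² = 66,488.7 / 50.31 = 1321.58
N = 1000 × √1321.58 ≈ 36,353.5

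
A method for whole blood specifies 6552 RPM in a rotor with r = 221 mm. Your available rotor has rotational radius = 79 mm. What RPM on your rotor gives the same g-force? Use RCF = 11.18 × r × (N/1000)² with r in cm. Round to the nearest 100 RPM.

Original rotor: r = 221 mm = 22.1 cm
RCF_original = 11.18 × 22.1 × (6.552)² = 11.18 × 22.1 × 42.928704 ≈ 10,606.7 × g
Your rotor: r = 79 mm = 7.9 cm
10,606.7 = 11.18 × 7.9 × (N/1000)²
(N/1000)² = 10,606.7 / 88.322 = 120.0913
N = 1000 × √120.0913 ≈ 10,958.6

11000 RPM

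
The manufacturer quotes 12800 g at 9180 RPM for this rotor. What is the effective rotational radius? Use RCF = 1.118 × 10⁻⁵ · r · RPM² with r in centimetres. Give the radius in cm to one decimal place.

13.6 cm

12800 = 1.118 × 10⁻⁵ × r × (9180)²
r = 12800 / (1.118 × 10⁻⁵ × 84,272,400) = 12800 / 942.1654 ≈ 13.586 cm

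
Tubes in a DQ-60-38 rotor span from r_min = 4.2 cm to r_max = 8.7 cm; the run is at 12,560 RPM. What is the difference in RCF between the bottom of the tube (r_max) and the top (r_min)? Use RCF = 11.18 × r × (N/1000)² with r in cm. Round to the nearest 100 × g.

7900 g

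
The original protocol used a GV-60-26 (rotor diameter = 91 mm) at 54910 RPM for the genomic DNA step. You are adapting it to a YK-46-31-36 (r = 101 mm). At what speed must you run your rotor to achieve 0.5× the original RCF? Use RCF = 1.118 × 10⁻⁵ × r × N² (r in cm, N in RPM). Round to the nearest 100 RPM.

26100 RPM

Original rotor: r = 91 mm / 2 = 45.5 mm = 4.55 cm
RCF_original = 1.118 × 10⁻⁵ × 4.55 × (54910)² = 1.118 × 10⁻⁵ × 4.55 × 3,015,108,100 ≈ 153,375.5 × g
Target RCF = 0.5 × 153,375.5 ≈ 76,687.8 × g
Your rotor: r = 101 mm = 10.1 cm
76,687.8 = 1.118 × 10⁻⁵ × 10.1 × N²
N² = 76,687.8 / (11.2918 × 10⁻⁵) = 679,145,929
N ≈ √679,145,929 ≈ 26,060.4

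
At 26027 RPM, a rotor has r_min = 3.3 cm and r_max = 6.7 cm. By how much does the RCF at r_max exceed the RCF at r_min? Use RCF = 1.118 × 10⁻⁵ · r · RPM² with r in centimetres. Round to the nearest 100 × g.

ΔRCF ≈ 25700 ×g

RCF_max = 1.118 × 10⁻⁵ × 6.7 × (26027)² = 1.118 × 10⁻⁵ × 6.7 × 677,404,729 ≈ 50,741.7 × g
RCF_min = 1.118 × 10⁻⁵ × 3.3 × (26027)² = 1.118 × 10⁻⁵ × 3.3 × 677,404,729 ≈ 24,992.2 × g
ΔRCF = 50,741.7 − 24,992.2 = 25,749.5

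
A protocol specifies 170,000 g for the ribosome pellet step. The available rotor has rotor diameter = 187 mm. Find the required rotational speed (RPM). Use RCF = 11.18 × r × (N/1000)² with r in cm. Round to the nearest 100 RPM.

r = 187 mm / 2 = 93.5 mm = 9.35 cm
RCF = 11.18 × r × (N/1000)²
170,000 = 11.18 × 9.35 × (N/1000)²
(N/1000)² = 170,000 / 104.533 = 1626.281
N = 1000 × √1626.281 ≈ 40,327.2

N ≈ 40300 RPM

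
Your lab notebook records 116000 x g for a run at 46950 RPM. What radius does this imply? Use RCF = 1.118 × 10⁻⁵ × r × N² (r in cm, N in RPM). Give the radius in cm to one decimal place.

RCF = 1.118 × 10⁻⁵ × r × N²
116000 = 1.118 × 10⁻⁵ × r × (46950)²
r = 116000 / (1.118 × 10⁻⁵ × 2,204,302,500) = 116000 / 24644.1 ≈ 4.707 cm

≈ 4.7 cm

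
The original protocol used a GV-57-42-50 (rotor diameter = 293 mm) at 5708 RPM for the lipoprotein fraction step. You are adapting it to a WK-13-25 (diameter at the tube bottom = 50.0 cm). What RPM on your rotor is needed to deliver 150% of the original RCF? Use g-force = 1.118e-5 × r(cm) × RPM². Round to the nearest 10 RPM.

5350 RPM

Original rotor: r = 293 mm / 2 = 146.5 mm = 14.65 cm
RCF_original = 1.118 × 10⁻⁵ × 14.65 × (5708)² = 1.118 × 10⁻⁵ × 14.65 × 32,581,264 ≈ 5,336.4 × g
Target RCF = 1.5 × 5,336.4 ≈ 8,004.6 × g
Your rotor: r = 50.0 / 2 = 25 cm
8,004.6 = 1.118 × 10⁻⁵ × 25 × N²
N² = 8,004.6 / (27.95 × 10⁻⁵) = 28,638,998
N ≈ √28,638,998 ≈ 5,351.5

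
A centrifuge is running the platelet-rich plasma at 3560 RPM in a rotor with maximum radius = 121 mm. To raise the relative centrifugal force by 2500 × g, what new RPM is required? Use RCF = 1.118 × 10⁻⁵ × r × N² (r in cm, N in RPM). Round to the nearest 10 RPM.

r = 121 mm = 12.1 cm
Current RCF = 1.118 × 10⁻⁵ × 12.1 × (3560)² = 1.118 × 10⁻⁵ × 12.1 × 12,673,600 ≈ 1,714.5 × g
Target RCF = 1,714.5 + 2,500 = 4,214.5 × g
N² = 4,214.5 / (13.5278 × 10⁻⁵) = 31,154,364
N ≈ √31,154,364 ≈ 5,581.6

N₂ ≈ 5580 RPM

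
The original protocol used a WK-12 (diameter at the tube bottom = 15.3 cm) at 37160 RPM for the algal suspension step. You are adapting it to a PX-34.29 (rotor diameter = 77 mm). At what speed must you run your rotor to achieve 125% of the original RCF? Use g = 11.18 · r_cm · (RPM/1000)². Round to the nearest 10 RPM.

≈ 58560 RPM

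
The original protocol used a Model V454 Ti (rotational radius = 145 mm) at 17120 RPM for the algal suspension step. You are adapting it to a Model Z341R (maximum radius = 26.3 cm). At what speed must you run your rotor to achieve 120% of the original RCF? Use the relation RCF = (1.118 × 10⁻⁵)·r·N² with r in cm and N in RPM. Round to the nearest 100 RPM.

≈ 13900 RPM

Original rotor: r = 145 mm = 14.5 cm
RCF_original = 1.118 × 10⁻⁵ × 14.5 × (17120)² = 1.118 × 10⁻⁵ × 14.5 × 293,094,400 ≈ 47,513.5 × g
Target RCF = 1.2 × 47,513.5 ≈ 57,016.2 × g
57,016.2 = 1.118 × 10⁻⁵ × 26.3 × N²
N² = 57,016.2 / (29.4034 × 10⁻⁵) = 193,910,228
N ≈ √193,910,228 ≈ 13,925.2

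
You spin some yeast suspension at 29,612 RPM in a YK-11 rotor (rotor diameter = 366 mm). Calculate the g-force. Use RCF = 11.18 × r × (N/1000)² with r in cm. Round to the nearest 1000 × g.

179000 × g

r = 366 mm / 2 = 183 mm = 18.3 cm
RCF = 11.18 × 18.3 × (29.612)² = 11.18 × 18.3 × 876.870544 ≈ 179,402.5 × g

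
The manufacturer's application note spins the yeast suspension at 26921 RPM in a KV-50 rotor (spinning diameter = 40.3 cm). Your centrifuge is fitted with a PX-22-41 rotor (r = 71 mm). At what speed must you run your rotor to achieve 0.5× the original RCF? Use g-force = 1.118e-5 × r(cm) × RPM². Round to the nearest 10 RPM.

≈ 32070 RPM

Original rotor: r = 40.3 / 2 = 20.15 cm
RCF = 1.118 × 10⁻⁵ × r × N²
RCF_original = 1.118 × 10⁻⁵ × 20.15 × (26921)² = 1.118 × 10⁻⁵ × 20.15 × 724,740,241 ≈ 163,267.3 × g
Target RCF = 0.5 × 163,267.3 ≈ 81,633.6 × g
Your rotor: r = 71 mm = 7.1 cm
81,633.6 = 1.118 × 10⁻⁵ × 7.1 × N²
N² = 81,633.6 / (7.9378 × 10⁻⁵) = 1,028,415,934
N ≈ √1,028,415,934 ≈ 32,068.9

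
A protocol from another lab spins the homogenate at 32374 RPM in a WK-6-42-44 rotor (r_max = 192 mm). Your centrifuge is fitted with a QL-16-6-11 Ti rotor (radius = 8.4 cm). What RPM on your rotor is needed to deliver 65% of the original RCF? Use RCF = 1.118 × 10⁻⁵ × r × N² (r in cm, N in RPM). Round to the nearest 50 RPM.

≈ 39450 RPM

Original rotor: r = 192 mm = 19.2 cm
RCF_original = 1.118 × 10⁻⁵ × 19.2 × (32374)² = 1.118 × 10⁻⁵ × 19.2 × 1,048,075,876 ≈ 224,975.8 × g
Target RCF = 0.65 × 224,975.8 ≈ 146,234.3 × g
146,234.3 = 1.118 × 10⁻⁵ × 8.4 × N²
N² = 146,234.3 / (9.3912 × 10⁻⁵) = 1,557,141,792
N ≈ √1,557,141,792 ≈ 39,460.6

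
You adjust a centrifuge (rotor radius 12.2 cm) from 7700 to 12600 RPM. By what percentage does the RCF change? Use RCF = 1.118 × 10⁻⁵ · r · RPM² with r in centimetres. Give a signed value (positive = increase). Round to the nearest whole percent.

+168%

RCF ∝ N², so the ratio is (12600/7700)² = (1.636364)² = 2.6777.
Change = 2.6777 − 1 = +1.6777 → +167.8%.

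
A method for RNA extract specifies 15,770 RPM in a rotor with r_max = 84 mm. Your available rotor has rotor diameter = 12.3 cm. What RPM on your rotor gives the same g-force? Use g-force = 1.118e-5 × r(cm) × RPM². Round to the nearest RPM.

≈ 18430 RPM

Original rotor: r = 84 mm = 8.4 cm
RCF = 1.118 × 10⁻⁵ × r × N²
RCF_original = 1.118 × 10⁻⁵ × 8.4 × (15770)² = 1.118 × 10⁻⁵ × 8.4 × 248,692,900 ≈ 23,355.2 × g
Your rotor: r = 12.3 / 2 = 6.15 cm
23,355.2 = 1.118 × 10⁻⁵ × 6.15 × N²
N² = 23,355.2 / (6.8757 × 10⁻⁵) = 339,677,415
N ≈ √339,677,415 ≈ 18,430.3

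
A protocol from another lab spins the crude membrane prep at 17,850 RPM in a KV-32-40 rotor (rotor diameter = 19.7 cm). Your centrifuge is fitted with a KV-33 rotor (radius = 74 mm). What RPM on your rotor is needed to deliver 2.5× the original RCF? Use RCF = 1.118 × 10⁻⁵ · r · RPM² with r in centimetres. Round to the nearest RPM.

Original rotor: r = 19.7 / 2 = 9.85 cm
RCF_original = 1.118 × 10⁻⁵ × 9.85 × (17850)² = 1.118 × 10⁻⁵ × 9.85 × 318,622,500 ≈ 35,087.7 × g
Target RCF = 2.5 × 35,087.7 ≈ 87,719.2 × g
Your rotor: r = 74 mm = 7.4 cm
87,719.2 = 1.118 × 10⁻⁵ × 7.4 × N²
N² = 87,719.2 / (8.2732 × 10⁻⁵) = 1,060,281,391
N ≈ √1,060,281,391 ≈ 32,562.0

≈ 32562 RPM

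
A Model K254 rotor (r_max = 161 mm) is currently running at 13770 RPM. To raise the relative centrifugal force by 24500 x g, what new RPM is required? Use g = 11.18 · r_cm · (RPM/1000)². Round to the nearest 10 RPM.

r = 161 mm = 16.1 cm
Current RCF = 11.18 × 16.1 × (13.77)² = 11.18 × 16.1 × 189.6129 ≈ 34,129.9 × g
Target RCF = 34,129.9 + 24,500 = 58,629.9 × g
(N/1000)² = 58,629.9 / 179.998 = 325.7253
N = 1000 × √325.7253 ≈ 18,047.9

N₂ ≈ 18050 RPM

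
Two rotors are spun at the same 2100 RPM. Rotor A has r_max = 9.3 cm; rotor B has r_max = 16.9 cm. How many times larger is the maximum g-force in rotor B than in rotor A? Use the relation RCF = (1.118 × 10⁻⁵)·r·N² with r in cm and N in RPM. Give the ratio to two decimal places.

1.82

At fixed N, RCF ∝ r, so RCF_B/RCF_A = r_B/r_A = 16.9 / 9.3 = 1.8172.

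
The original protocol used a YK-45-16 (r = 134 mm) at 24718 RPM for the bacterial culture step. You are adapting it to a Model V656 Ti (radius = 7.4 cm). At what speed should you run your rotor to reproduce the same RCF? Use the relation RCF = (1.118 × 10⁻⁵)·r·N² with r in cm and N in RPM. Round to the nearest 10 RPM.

Original rotor: r = 134 mm = 13.4 cm
RCF = 1.118 × 10⁻⁵ × r × N²
RCF_original = 1.118 × 10⁻⁵ × 13.4 × (24718)² = 1.118 × 10⁻⁵ × 13.4 × 610,979,524 ≈ 91,532.1 × g
91,532.1 = 1.118 × 10⁻⁵ × 7.4 × N²
N² = 91,532.1 / (8.2732 × 10⁻⁵) = 1,106,368,757
N ≈ √1,106,368,757 ≈ 33,262.1

33260 RPM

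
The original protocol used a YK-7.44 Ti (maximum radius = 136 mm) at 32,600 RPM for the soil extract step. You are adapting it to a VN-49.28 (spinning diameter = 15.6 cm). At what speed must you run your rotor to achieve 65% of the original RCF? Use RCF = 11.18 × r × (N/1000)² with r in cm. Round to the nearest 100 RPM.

≈ 34700 RPM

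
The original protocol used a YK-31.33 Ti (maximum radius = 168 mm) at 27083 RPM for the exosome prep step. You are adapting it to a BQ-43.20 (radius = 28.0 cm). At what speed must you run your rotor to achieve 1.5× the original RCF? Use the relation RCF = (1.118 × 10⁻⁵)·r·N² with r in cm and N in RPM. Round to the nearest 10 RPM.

Original rotor: r = 168 mm = 16.8 cm
RCF_original = 1.118 × 10⁻⁵ × 16.8 × (27083)² = 1.118 × 10⁻⁵ × 16.8 × 733,488,889 ≈ 137,766.8 × g
Target RCF = 1.5 × 137,766.8 ≈ 206,650.2 × g
206,650.2 = 1.118 × 10⁻⁵ × 28 × N²
N² = 206,650.2 / (31.304 × 10⁻⁵) = 660,139,918
N ≈ √660,139,918 ≈ 25,693.2

25690 RPM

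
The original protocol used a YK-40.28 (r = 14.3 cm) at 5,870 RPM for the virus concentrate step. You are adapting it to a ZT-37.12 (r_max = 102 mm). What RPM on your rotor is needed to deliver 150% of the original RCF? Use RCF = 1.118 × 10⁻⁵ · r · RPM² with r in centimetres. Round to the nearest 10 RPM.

RCF_original = 1.118 × 10⁻⁵ × 14.3 × (5870)² = 1.118 × 10⁻⁵ × 14.3 × 34,456,900 ≈ 5,508.8 × g
Target RCF = 1.5 × 5,508.8 ≈ 8,263.2 × g
Your rotor: r = 102 mm = 10.2 cm
8,263.2 = 1.118 × 10⁻⁵ × 10.2 × N²
N² = 8,263.2 / (11.4036 × 10⁻⁵) = 72,461,328
N ≈ √72,461,328 ≈ 8,512.4

≈ 8510 RPM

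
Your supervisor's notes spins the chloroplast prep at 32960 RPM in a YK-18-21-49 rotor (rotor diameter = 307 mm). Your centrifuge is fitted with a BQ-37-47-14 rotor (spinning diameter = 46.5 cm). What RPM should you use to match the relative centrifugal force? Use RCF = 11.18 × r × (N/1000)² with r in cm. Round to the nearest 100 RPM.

26800 RPM

Original rotor: r = 307 mm / 2 = 153.5 mm = 15.35 cm
RCF_original = 11.18 × 15.35 × (32.96)² = 11.18 × 15.35 × 1,086.3616 ≈ 186,433.8 × g
Your rotor: r = 46.5 / 2 = 23.25 cm
186,433.8 = 11.18 × 23.25 × (N/1000)²
(N/1000)² = 186,433.8 / 259.935 = 717.2324
N = 1000 × √717.2324 ≈ 26,781.2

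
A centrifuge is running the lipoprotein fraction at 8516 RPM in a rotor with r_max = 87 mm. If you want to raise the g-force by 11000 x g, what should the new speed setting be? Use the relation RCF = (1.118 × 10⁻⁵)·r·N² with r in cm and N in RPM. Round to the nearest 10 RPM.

≈ 13620 RPM

r = 87 mm = 8.7 cm
Current RCF = 1.118 × 10⁻⁵ × 8.7 × (8516)² = 1.118 × 10⁻⁵ × 8.7 × 72,522,256 ≈ 7,053.9 × g
Target RCF = 7,053.9 + 11,000 = 18,053.9 × g
N² = 18,053.9 / (9.7266 × 10⁻⁵) = 185,613,678
N ≈ √185,613,678 ≈ 13,624.0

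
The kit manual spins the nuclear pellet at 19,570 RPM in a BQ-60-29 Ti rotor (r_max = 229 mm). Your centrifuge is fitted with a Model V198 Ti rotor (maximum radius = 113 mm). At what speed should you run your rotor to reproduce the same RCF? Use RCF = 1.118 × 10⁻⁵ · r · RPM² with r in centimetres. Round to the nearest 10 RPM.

Original rotor: r = 229 mm = 22.9 cm
RCF_original = 1.118 × 10⁻⁵ × 22.9 × (19570)² = 1.118 × 10⁻⁵ × 22.9 × 382,984,900 ≈ 98,052.6 × g
Your rotor: r = 113 mm = 11.3 cm
98,052.6 = 1.118 × 10⁻⁵ × 11.3 × N²
N² = 98,052.6 / (12.6334 × 10⁻⁵) = 776,137,857
N ≈ √776,137,857 ≈ 27,859.3

≈ 27860 RPM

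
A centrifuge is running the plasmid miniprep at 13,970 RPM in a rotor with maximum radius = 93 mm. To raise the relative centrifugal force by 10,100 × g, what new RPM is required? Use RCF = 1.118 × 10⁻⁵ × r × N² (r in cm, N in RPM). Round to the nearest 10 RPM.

r = 93 mm = 9.3 cm
Current RCF = 1.118 × 10⁻⁵ × 9.3 × (13970)² = 1.118 × 10⁻⁵ × 9.3 × 195,160,900 ≈ 20,291.7 × g
Target RCF = 20,291.7 + 10,100 = 30,391.7 × g
N² = 30,391.7 / (10.3974 × 10⁻⁵) = 292,300,960
N ≈ √292,300,960 ≈ 17,096.8

17100 RPM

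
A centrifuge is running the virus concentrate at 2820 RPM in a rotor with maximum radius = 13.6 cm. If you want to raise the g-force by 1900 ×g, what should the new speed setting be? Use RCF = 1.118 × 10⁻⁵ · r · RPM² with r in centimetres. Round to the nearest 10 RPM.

Current RCF = 1.118 × 10⁻⁵ × 13.6 × (2820)² = 1.118 × 10⁻⁵ × 13.6 × 7,952,400 ≈ 1,209.1 × g
Target RCF = 1,209.1 + 1,900 = 3,109.1 × g
N² = 3,109.1 / (15.2048 × 10⁻⁵) = 20,448,148
N ≈ √20,448,148 ≈ 4,522.0

≈ 4520 RPM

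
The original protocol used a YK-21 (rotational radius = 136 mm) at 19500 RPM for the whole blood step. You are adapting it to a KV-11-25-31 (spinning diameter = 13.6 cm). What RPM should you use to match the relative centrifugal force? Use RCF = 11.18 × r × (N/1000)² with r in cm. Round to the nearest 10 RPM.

Original rotor: r = 136 mm = 13.6 cm
RCF_original = 11.18 × 13.6 × (19.5)² = 11.18 × 13.6 × 380.25 ≈ 57,816.3 × g
Your rotor: r = 13.6 / 2 = 6.8 cm
57,816.3 = 11.18 × 6.8 × (N/1000)²
(N/1000)² = 57,816.3 / 76.024 = 760.5006
N = 1000 × √760.5006 ≈ 27,577.2

≈ 27580 RPM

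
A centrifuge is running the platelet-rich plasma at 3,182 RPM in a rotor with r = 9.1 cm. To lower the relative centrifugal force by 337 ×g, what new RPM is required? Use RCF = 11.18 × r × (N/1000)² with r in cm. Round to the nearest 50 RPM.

2600 RPM

Current RCF = 11.18 × 9.1 × (3.182)² = 11.18 × 9.1 × 10.125124 ≈ 1,030.1 × g
Target RCF = 1,030.1 − 337 = 693.1 × g
(N/1000)² = 693.1 / 101.738 = 6.812597
N = 1000 × √6.812597 ≈ 2,610.1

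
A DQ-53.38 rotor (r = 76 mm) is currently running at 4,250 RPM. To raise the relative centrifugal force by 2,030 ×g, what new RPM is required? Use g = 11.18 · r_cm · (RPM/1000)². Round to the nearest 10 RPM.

6480 RPM

r = 76 mm = 7.6 cm
Current RCF = 11.18 × 7.6 × (4.25)² = 11.18 × 7.6 × 18.0625 ≈ 1,534.7 × g
Target RCF = 1,534.7 + 2,030 = 3,564.7 × g
(N/1000)² = 3,564.7 / 84.968 = 41.95344
N = 1000 × √41.95344 ≈ 6,477.1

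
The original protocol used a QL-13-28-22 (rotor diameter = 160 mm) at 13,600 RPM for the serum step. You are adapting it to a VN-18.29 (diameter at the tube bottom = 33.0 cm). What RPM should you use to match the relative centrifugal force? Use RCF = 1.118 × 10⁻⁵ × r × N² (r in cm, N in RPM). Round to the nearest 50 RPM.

9450 RPM

Original rotor: r = 160 mm / 2 = 80 mm = 8 cm
RCF_original = 1.118 × 10⁻⁵ × 8 × (13600)² = 1.118 × 10⁻⁵ × 8 × 184,960,000 ≈ 16,542.8 × g
Your rotor: r = 33.0 / 2 = 16.5 cm
16,542.8 = 1.118 × 10⁻⁵ × 16.5 × N²
N² = 16,542.8 / (18.447 × 10⁻⁵) = 89,677,454
N ≈ √89,677,454 ≈ 9,469.8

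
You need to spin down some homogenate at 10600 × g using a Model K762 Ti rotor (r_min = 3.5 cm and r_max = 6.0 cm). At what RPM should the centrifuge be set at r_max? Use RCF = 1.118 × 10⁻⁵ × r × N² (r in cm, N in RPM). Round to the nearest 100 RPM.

≈ 12600 RPM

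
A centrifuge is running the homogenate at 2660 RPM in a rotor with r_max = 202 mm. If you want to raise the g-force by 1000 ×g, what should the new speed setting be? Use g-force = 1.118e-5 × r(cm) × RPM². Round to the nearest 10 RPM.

N₂ ≈ 3390 RPM

r = 202 mm = 20.2 cm
Current RCF = 1.118 × 10⁻⁵ × 20.2 × (2660)² = 1.118 × 10⁻⁵ × 20.2 × 7,075,600 ≈ 1,597.9 × g
Target RCF = 1,597.9 + 1,000 = 2,597.9 × g
N² = 2,597.9 / (22.5836 × 10⁻⁵) = 11,503,480
N ≈ √11,503,480 ≈ 3,391.7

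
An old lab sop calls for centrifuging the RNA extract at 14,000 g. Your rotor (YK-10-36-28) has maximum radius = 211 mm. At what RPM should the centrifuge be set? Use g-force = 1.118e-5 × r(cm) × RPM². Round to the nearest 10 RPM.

r = 211 mm = 21.1 cm
14,000 = 1.118 × 10⁻⁵ × 21.1 × N²
N² = 14,000 / (23.5898 × 10⁻⁵) = 59,347,684
N ≈ √59,347,684 ≈ 7,703.7

7700 RPM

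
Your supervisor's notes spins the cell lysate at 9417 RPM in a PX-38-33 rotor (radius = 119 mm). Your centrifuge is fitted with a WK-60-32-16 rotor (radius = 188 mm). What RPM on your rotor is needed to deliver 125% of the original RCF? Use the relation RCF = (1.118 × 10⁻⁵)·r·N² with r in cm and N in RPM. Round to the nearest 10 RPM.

≈ 8380 RPM

Original rotor: r = 119 mm = 11.9 cm
RCF = 1.118 × 10⁻⁵ × r × N²
RCF_original = 1.118 × 10⁻⁵ × 11.9 × (9417)² = 1.118 × 10⁻⁵ × 11.9 × 88,679,889 ≈ 11,798.1 × g
Target RCF = 1.25 × 11,798.1 ≈ 14,747.6 × g
Your rotor: r = 188 mm = 18.8 cm
14,747.6 = 1.118 × 10⁻⁵ × 18.8 × N²
N² = 14,747.6 / (21.0184 × 10⁻⁵) = 70,165,189
N ≈ √70,165,189 ≈ 8,376.5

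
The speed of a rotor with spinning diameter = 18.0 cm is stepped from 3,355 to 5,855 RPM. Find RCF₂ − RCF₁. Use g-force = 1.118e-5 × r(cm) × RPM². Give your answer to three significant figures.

2320 × g

r = 18.0 / 2 = 9 cm
RCF₁ = 1.118 × 10⁻⁵ × 9 × (3355)² = 1.118 × 10⁻⁵ × 9 × 11,256,025 ≈ 1,132.6 × g
RCF₂ = 1.118 × 10⁻⁵ × 9 × (5855)² = 1.118 × 10⁻⁵ × 9 × 34,281,025 ≈ 3,449.4 × g
Increase = 3,449.4 − 1,132.6 = 2,316.8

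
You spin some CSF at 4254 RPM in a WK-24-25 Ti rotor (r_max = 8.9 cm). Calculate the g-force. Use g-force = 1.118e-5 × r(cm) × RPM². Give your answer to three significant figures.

RCF = 1.118 × 10⁻⁵ × 8.9 × (4254)² = 1.118 × 10⁻⁵ × 8.9 × 18,096,516 ≈ 1,800.6 × g

1800 g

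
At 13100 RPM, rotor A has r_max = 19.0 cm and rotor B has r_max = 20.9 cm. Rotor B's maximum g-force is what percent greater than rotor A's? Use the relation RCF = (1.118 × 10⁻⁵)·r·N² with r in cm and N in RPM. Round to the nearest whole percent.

10%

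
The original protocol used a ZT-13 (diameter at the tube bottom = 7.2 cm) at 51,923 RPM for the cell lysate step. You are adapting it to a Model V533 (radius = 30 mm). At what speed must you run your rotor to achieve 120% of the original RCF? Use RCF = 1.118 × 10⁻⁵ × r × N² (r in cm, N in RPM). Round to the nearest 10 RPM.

Original rotor: r = 7.2 / 2 = 3.6 cm
RCF_original = 1.118 × 10⁻⁵ × 3.6 × (51923)² = 1.118 × 10⁻⁵ × 3.6 × 2,695,997,929 ≈ 108,508.5 × g
Target RCF = 1.2 × 108,508.5 ≈ 130,210.2 × g
Your rotor: r = 30 mm = 3.0 cm
130,210.2 = 1.118 × 10⁻⁵ × 3 × N²
N² = 130,210.2 / (3.354 × 10⁻⁵) = 3,882,236,136
N ≈ √3,882,236,136 ≈ 62,307.6

≈ 62310 RPM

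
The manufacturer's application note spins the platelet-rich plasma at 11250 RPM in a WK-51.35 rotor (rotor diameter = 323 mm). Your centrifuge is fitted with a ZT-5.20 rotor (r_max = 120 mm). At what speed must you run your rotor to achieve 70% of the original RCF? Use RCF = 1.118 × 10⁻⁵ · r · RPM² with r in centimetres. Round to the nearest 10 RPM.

Original rotor: r = 323 mm / 2 = 161.5 mm = 16.15 cm
RCF_original = 1.118 × 10⁻⁵ × 16.15 × (11250)² = 1.118 × 10⁻⁵ × 16.15 × 126,562,500 ≈ 22,851.7 × g
Target RCF = 0.7 × 22,851.7 ≈ 15,996.2 × g
Your rotor: r = 120 mm = 12.0 cm
15,996.2 = 1.118 × 10⁻⁵ × 12 × N²
N² = 15,996.2 / (13.416 × 10⁻⁵) = 119,232,260
N ≈ √119,232,260 ≈ 10,919.4

≈ 10920 RPM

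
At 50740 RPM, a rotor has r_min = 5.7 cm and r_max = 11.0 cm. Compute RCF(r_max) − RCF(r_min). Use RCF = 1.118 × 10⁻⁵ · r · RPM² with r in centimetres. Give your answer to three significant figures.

ΔRCF = 1.118 × 10⁻⁵ × (r_max − r_min) × N² = 1.118 × 10⁻⁵ × 5.3 × 2,574,547,600 ≈ 152,552.2

153000 x g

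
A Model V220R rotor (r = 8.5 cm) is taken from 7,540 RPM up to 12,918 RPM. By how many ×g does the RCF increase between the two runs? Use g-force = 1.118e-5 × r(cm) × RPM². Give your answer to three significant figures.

≈ 10500 ×g

RCF₁ = 1.118 × 10⁻⁵ × 8.5 × (7540)² = 1.118 × 10⁻⁵ × 8.5 × 56,851,600 ≈ 5,402.6 × g
RCF₂ = 1.118 × 10⁻⁵ × 8.5 × (12918)² = 1.118 × 10⁻⁵ × 8.5 × 166,874,724 ≈ 15,858.1 × g
Increase = 15,858.1 − 5,402.6 = 10,455.5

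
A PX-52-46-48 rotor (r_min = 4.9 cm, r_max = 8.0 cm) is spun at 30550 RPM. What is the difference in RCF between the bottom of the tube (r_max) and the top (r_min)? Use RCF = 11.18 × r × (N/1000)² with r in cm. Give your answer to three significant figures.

ΔRCF ≈ 32300 × g

RCF_max = 11.18 × 8 × (30.55)² = 11.18 × 8 × 933.3025 ≈ 83,474.6 × g
RCF_min = 11.18 × 4.9 × (30.55)² = 11.18 × 4.9 × 933.3025 ≈ 51,128.2 × g
ΔRCF = 83,474.6 − 51,128.2 = 32,346.4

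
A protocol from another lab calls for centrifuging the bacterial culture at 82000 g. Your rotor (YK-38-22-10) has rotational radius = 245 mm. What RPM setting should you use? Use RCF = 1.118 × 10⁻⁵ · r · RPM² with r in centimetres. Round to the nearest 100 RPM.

17300 RPM

r = 245 mm = 24.5 cm
RCF = 1.118 × 10⁻⁵ × r × N²
82,000 = 1.118 × 10⁻⁵ × 24.5 × N²
N² = 82,000 / (27.391 × 10⁻⁵) = 299,368,406
N ≈ √299,368,406 ≈ 17,302.3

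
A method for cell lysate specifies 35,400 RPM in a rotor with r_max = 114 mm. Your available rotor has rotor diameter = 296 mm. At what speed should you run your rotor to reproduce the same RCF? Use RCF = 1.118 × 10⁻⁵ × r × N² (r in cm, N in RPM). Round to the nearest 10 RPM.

Original rotor: r = 114 mm = 11.4 cm
RCF = 1.118 × 10⁻⁵ × r × N²
RCF_original = 1.118 × 10⁻⁵ × 11.4 × (35400)² = 1.118 × 10⁻⁵ × 11.4 × 1,253,160,000 ≈ 159,717.7 × g
Your rotor: r = 296 mm / 2 = 148 mm = 14.8 cm
159,717.7 = 1.118 × 10⁻⁵ × 14.8 × N²
N² = 159,717.7 / (16.5464 × 10⁻⁵) = 965,271,600
N ≈ √965,271,600 ≈ 31,068.8

≈ 31070 RPM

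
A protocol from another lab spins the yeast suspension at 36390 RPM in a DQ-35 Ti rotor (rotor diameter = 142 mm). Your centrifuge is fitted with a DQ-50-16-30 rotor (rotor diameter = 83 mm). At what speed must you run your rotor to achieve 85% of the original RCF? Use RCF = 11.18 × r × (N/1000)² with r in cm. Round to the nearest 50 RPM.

Original rotor: r = 142 mm / 2 = 71 mm = 7.1 cm
RCF_original = 11.18 × 7.1 × (36.39)² = 11.18 × 7.1 × 1,324.2321 ≈ 105,114.9 × g
Target RCF = 0.85 × 105,114.9 ≈ 89,347.7 × g
Your rotor: r = 83 mm / 2 = 41.5 mm = 4.15 cm
89,347.7 = 11.18 × 4.15 × (N/1000)²
(N/1000)² = 89,347.7 / 46.397 = 1925.721
N = 1000 × √1925.721 ≈ 43,883.0

43900 RPM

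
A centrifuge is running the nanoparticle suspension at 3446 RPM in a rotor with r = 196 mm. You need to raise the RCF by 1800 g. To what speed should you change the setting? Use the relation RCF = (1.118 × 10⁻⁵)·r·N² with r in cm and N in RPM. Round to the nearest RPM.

r = 196 mm = 19.6 cm
Current RCF = 1.118 × 10⁻⁵ × 19.6 × (3446)² = 1.118 × 10⁻⁵ × 19.6 × 11,874,916 ≈ 2,602.1 × g
Target RCF = 2,602.1 + 1,800 = 4,402.1 × g
N² = 4,402.1 / (21.9128 × 10⁻⁵) = 20,089,172
N ≈ √20,089,172 ≈ 4,482.1

≈ 4482 RPM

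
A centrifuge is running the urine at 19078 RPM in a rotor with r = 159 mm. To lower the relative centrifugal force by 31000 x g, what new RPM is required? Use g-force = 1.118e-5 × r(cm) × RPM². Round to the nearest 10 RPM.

N₂ ≈ 13770 RPM

r = 159 mm = 15.9 cm
Current RCF = 1.118 × 10⁻⁵ × 15.9 × (19078)² = 1.118 × 10⁻⁵ × 15.9 × 363,970,084 ≈ 64,700.1 × g
Target RCF = 64,700.1 − 31,000 = 33,700.1 × g
N² = 33,700.1 / (17.7762 × 10⁻⁵) = 189,579,888
N ≈ √189,579,888 ≈ 13,768.8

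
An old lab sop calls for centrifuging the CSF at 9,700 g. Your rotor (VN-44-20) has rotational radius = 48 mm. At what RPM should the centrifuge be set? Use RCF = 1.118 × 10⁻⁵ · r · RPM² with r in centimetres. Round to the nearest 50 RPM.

r = 48 mm = 4.8 cm
RCF = 1.118 × 10⁻⁵ × r × N²
9,700 = 1.118 × 10⁻⁵ × 4.8 × N²
N² = 9,700 / (5.3664 × 10⁻⁵) = 180,754,323
N ≈ √180,754,323 ≈ 13,444.5

≈ 13450 RPM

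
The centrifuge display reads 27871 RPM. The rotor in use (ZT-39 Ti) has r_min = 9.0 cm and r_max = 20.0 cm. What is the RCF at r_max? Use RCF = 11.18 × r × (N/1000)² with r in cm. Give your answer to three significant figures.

174000 × g

Use r_max = 20.0 cm.
RCF = 11.18 × 20 × (27.871)² = 11.18 × 20 × 776.792641 ≈ 173,690.8 × g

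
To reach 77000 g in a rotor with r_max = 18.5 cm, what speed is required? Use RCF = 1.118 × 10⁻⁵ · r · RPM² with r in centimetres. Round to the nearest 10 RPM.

77,000 = 1.118 × 10⁻⁵ × 18.5 × N²
N² = 77,000 / (20.683 × 10⁻⁵) = 372,286,419
N ≈ √372,286,419 ≈ 19,294.7

19290 RPM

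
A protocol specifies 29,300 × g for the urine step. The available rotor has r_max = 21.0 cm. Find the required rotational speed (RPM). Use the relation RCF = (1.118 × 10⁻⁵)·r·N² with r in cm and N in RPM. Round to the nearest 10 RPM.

≈ 11170 RPM

29,300 = 1.118 × 10⁻⁵ × 21 × N²
N² = 29,300 / (23.478 × 10⁻⁵) = 124,797,683
N ≈ √124,797,683 ≈ 11,171.3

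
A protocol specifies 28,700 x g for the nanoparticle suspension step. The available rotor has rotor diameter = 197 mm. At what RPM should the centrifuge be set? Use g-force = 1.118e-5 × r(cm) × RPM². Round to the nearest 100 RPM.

r = 197 mm / 2 = 98.5 mm = 9.85 cm
RCF = 1.118 × 10⁻⁵ × r × N²
28,700 = 1.118 × 10⁻⁵ × 9.85 × N²
N² = 28,700 / (11.0123 × 10⁻⁵) = 260,617,673
N ≈ √260,617,673 ≈ 16,143.7

N ≈ 16100 RPM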